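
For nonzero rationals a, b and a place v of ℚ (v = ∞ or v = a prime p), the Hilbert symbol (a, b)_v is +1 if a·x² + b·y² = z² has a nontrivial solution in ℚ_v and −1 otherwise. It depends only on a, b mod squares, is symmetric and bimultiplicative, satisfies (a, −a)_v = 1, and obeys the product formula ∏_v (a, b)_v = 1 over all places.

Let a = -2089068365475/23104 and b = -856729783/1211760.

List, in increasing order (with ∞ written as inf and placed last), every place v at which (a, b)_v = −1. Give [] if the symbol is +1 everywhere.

(a, b) ≡ (-91, -6545) mod (ℚ^×)²; places V = {2, 3, 5, 7, 11, 13, 17, 19, 23, 37, ∞}.
(a,b)_13: α=3, u≡7; β=2, v≡2 (mod 13); (7|13)=-1, (2|13)=-1; sign (−1)^0·-1^2·-1^3 = -1.
(a,b)_11: α=0, u≡2; β=-1, v≡6 (mod 11); (2|11)=-1, (6|11)=-1; sign (−1)^0·-1^-1·-1^0 = -1.
(a,b)_19: α=-2, u≡11; β=0, v≡14 (mod 19); (11|19)=+1, (14|19)=-1; sign (−1)^0·+1^0·-1^-2 = +1.
(a,b)_∞: sgn(-91)=−, sgn(-6545)=−, so -1.
(a,b)_17: α=0, u≡5; β=-1, v≡10 (mod 17); (5|17)=-1, (10|17)=-1; sign (−1)^0·-1^-1·-1^0 = -1.
(a,b)_5: α=2, u≡4; β=-1, v≡1 (mod 5); (4|5)=+1, (1|5)=+1; sign (−1)^0·+1^-1·+1^2 = +1.
(a,b)_2: α=-6, β=-4; u≡5, v≡7 (mod 8); ε(u)ε(v)=0·1, αω(v)=-6·0, βω(u)=-4·1; sum ≡ 0  ⇒  +1.
(a,b)_23: α=0, u≡1; β=2, v≡22 (mod 23); (1|23)=+1, (22|23)=-1; sign (−1)^0·+1^2·-1^0 = +1.
(a,b)_37: α=2, u≡32; β=2, v≡27 (mod 37); (32|37)=-1, (27|37)=+1; sign (−1)^0·-1^2·+1^2 = +1.
(a,b)_3: α=4, u≡2; β=-4, v≡1 (mod 3); (2|3)=-1, (1|3)=+1; sign (−1)^0·-1^-4·+1^4 = +1.
(a,b)_7: α=3, u≡2; β=1, v≡3 (mod 7); (2|7)=+1, (3|7)=-1; sign (−1)^1·+1^1·-1^3 = +1.
Ram(-91, -6545) = {11, 13, 17, ∞}; no ℚ_11-point on the conic.

[11, 13, 17, inf]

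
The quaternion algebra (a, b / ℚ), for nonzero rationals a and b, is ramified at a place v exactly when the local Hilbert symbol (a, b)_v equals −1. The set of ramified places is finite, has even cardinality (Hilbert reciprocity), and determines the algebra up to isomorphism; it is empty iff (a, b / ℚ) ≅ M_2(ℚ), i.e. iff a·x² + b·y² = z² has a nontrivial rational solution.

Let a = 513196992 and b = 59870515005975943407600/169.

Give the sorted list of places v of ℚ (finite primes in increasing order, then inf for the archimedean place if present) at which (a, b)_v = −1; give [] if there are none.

(a, b) ≡ (18183, 12673551) mod (ℚ^×)²; places V = {2, 3, 5, 7, 11, 13, 17, 19, 29, 41, ∞}.
(a,b)_∞: sgn(18183)=+, sgn(12673551)=+, so +1.
(a,b)_29: α=1, u≡10; β=3, v≡27 (mod 29); (10|29)=-1, (27|29)=-1; sign (−1)^0·-1^3·-1^1 = +1.
(a,b)_7: α=2, u≡1; β=2, v≡4 (mod 7); (1|7)=+1, (4|7)=+1; sign (−1)^0·+1^2·+1^2 = +1.
(a,b)_41: α=0, u≡33; β=1, v≡22 (mod 41); (33|41)=+1, (22|41)=-1; sign (−1)^0·+1^1·-1^0 = +1.
(a,b)_2: α=6, β=4; u≡7, v≡7 (mod 8); ε(u)ε(v)=1·1, αω(v)=6·0, βω(u)=4·0; sum ≡ 1  ⇒  -1.
(a,b)_11: α=1, u≡5; β=3, v≡3 (mod 11); (5|11)=+1, (3|11)=+1; sign (−1)^1·+1^3·+1^1 = -1.
(a,b)_3: α=3, u≡1; β=9, v≡1 (mod 3); (1|3)=+1, (1|3)=+1; sign (−1)^1·+1^9·+1^3 = -1.
(a,b)_5: α=0, u≡2; β=2, v≡1 (mod 5); (2|5)=-1, (1|5)=+1; sign (−1)^0·-1^2·+1^0 = +1.
(a,b)_19: α=1, u≡6; β=3, v≡3 (mod 19); (6|19)=+1, (3|19)=-1; sign (−1)^1·+1^3·-1^1 = +1.
(a,b)_17: α=0, u≡6; β=1, v≡8 (mod 17); (6|17)=-1, (8|17)=+1; sign (−1)^0·-1^1·+1^0 = -1.
(a,b)_13: α=0, u≡9; β=-2, v≡7 (mod 13); (9|13)=+1, (7|13)=-1; sign (−1)^0·+1^-2·-1^0 = +1.
Ram(18183, 12673551) = {2, 3, 11, 17}; no ℚ_2-point on the conic.

[2, 3, 11, 17]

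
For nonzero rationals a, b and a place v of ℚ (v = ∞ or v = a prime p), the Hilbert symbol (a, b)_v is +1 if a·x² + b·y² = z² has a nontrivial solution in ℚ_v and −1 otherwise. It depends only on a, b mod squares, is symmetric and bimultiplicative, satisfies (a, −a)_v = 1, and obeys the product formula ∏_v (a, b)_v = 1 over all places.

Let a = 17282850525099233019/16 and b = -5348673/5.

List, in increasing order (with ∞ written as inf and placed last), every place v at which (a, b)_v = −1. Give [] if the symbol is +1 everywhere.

Mod squares: a ≡ 902451, b ≡ -36685. Check v ∈ {∞, 2, 3, 5, 11, 23, 29, 41}.
v=3: a=3^17·(≡1), b=3^6·(≡2) mod 3; (1|3)=+1, (2|3)=-1; (−1)^{17·6·1}·(+1)^6·(-1)^17 = -1.
v=23: a=23^3·(≡11), b=23^1·(≡5) mod 23; (11|23)=-1, (5|23)=-1; (−1)^{3·1·11}·(-1)^1·(-1)^3 = -1.
v=29: a=29^3·(≡3), b=29^1·(≡18) mod 29; (3|29)=-1, (18|29)=-1; (−1)^{3·1·14}·(-1)^1·(-1)^3 = +1.
v=2: v_2(a)=-4, v_2(b)=0; units ≡ 3, 3 (mod 8); ε·ε+αω+βω = 1·1+-4·1+0·1 ≡ 1  ⇒  (a,b)_2 = -1.
v=11: a=11^1·(≡9), b=11^1·(≡9) mod 11; (9|11)=+1, (9|11)=+1; (−1)^{1·1·5}·(+1)^1·(+1)^1 = -1.
v=41: a=41^1·(≡11), b=41^0·(≡21) mod 41; (11|41)=-1, (21|41)=+1; (−1)^{1·0·20}·(-1)^0·(+1)^1 = +1.
v=∞: 902451 > 0 and -36685 < 0  ⇒  (a,b)_∞ = +1.
v=5: a=5^0·(≡4), b=5^-1·(≡2) mod 5; (4|5)=+1, (2|5)=-1; (−1)^{0·-1·2}·(+1)^-1·(-1)^0 = +1.
Ram(902451, -36685) = {2, 3, 11, 23}; no ℚ_2-point on the conic.

[2, 3, 11, 23]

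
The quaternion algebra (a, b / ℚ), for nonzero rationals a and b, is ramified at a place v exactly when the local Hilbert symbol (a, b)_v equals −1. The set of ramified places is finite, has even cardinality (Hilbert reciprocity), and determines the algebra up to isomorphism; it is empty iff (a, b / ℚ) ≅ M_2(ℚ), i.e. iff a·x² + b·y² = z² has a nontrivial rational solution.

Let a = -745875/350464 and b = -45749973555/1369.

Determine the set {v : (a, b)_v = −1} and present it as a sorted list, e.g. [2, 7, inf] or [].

[3, 5, 13, 19, 23, inf]

Mod squares: a ≡ -3315, b ≡ -42010995. Check v ∈ {∞, 2, 3, 5, 11, 13, 17, 19, 23, 29, 37}.
v=19: a=19^0·(≡3), b=19^1·(≡6) mod 19; (3|19)=-1, (6|19)=+1; (−1)^{0·1·9}·(-1)^1·(+1)^0 = -1.
v=17: a=17^1·(≡4), b=17^1·(≡8) mod 17; (4|17)=+1, (8|17)=+1; (−1)^{1·1·8}·(+1)^1·(+1)^1 = +1.
v=23: a=23^0·(≡10), b=23^1·(≡2) mod 23; (10|23)=-1, (2|23)=+1; (−1)^{0·1·11}·(-1)^1·(+1)^0 = -1.
v=11: a=11^0·(≡6), b=11^2·(≡6) mod 11; (6|11)=-1, (6|11)=-1; (−1)^{0·2·5}·(-1)^2·(-1)^0 = +1.
v=29: a=29^0·(≡24), b=29^1·(≡10) mod 29; (24|29)=+1, (10|29)=-1; (−1)^{0·1·14}·(+1)^1·(-1)^0 = +1.
v=∞: -3315 < 0 and -42010995 < 0  ⇒  (a,b)_∞ = -1.
v=2: v_2(a)=-8, v_2(b)=0; units ≡ 5, 5 (mod 8); ε·ε+αω+βω = 0·0+-8·1+0·1 ≡ 0  ⇒  (a,b)_2 = +1.
v=3: a=3^3·(≡2), b=3^3·(≡2) mod 3; (2|3)=-1, (2|3)=-1; (−1)^{3·3·1}·(-1)^3·(-1)^3 = -1.
v=37: a=37^-2·(≡22), b=37^-2·(≡9) mod 37; (22|37)=-1, (9|37)=+1; (−1)^{-2·-2·18}·(-1)^-2·(+1)^-2 = +1.
v=13: a=13^1·(≡2), b=13^1·(≡1) mod 13; (2|13)=-1, (1|13)=+1; (−1)^{1·1·6}·(-1)^1·(+1)^1 = -1.
v=5: a=5^3·(≡2), b=5^1·(≡1) mod 5; (2|5)=-1, (1|5)=+1; (−1)^{3·1·2}·(-1)^1·(+1)^3 = -1.
|Ram(-3315, -42010995)| = 6, even; anisotropic at {3, 5, 13, 19, 23, ∞}.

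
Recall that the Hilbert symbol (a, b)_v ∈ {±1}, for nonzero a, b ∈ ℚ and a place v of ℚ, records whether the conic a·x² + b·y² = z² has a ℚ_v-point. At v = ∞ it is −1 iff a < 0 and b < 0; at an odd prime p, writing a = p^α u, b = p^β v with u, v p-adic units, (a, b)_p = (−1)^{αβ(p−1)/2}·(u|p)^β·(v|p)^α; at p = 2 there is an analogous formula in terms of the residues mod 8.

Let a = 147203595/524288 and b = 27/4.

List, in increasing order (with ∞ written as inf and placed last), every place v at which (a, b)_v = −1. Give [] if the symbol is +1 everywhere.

Mod squares: a ≡ 2310, b ≡ 3. Check v ∈ {∞, 2, 3, 5, 7, 11, 17}.
v=5: a=5^1·(≡3), b=5^0·(≡3) mod 5; (3|5)=-1, (3|5)=-1; (−1)^{1·0·2}·(-1)^0·(-1)^1 = -1.
v=17: a=17^2·(≡15), b=17^0·(≡11) mod 17; (15|17)=+1, (11|17)=-1; (−1)^{2·0·8}·(+1)^0·(-1)^2 = +1.
v=11: a=11^1·(≡3), b=11^0·(≡4) mod 11; (3|11)=+1, (4|11)=+1; (−1)^{1·0·5}·(+1)^0·(+1)^1 = +1.
v=∞: 2310 > 0 and 3 > 0  ⇒  (a,b)_∞ = +1.
v=7: a=7^3·(≡1), b=7^0·(≡5) mod 7; (1|7)=+1, (5|7)=-1; (−1)^{3·0·3}·(+1)^0·(-1)^3 = -1.
v=3: a=3^3·(≡2), b=3^3·(≡1) mod 3; (2|3)=-1, (1|3)=+1; (−1)^{3·3·1}·(-1)^3·(+1)^3 = +1.
v=2: v_2(a)=-19, v_2(b)=-2; units ≡ 3, 3 (mod 8); ε·ε+αω+βω = 1·1+-19·1+-2·1 ≡ 0  ⇒  (a,b)_2 = +1.
(2310, 3 / ℚ) ramifies at {5, 7}: a division algebra.

[5, 7]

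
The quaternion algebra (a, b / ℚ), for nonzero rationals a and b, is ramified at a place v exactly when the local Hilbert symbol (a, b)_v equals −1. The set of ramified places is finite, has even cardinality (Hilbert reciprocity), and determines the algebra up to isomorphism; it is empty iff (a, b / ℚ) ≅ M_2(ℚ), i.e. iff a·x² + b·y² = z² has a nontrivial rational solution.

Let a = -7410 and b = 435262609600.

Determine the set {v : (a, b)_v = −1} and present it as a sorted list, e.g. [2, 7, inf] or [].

[7, 19]

(a, b) ≡ (-7410, 91) mod (ℚ^×)²; places V = {2, 3, 5, 7, 13, 19, ∞}.
(a,b)_2: α=1, β=6; u≡7, v≡3 (mod 8); ε(u)ε(v)=1·1, αω(v)=1·1, βω(u)=6·0; sum ≡ 0  ⇒  +1.
(a,b)_5: α=1, u≡3; β=2, v≡4 (mod 5); (3|5)=-1, (4|5)=+1; sign (−1)^0·-1^2·+1^1 = +1.
(a,b)_3: α=1, u≡2; β=0, v≡1 (mod 3); (2|3)=-1, (1|3)=+1; sign (−1)^0·-1^0·+1^1 = +1.
(a,b)_13: α=1, u≡2; β=3, v≡11 (mod 13); (2|13)=-1, (11|13)=-1; sign (−1)^0·-1^3·-1^1 = +1.
(a,b)_7: α=0, u≡3; β=3, v≡5 (mod 7); (3|7)=-1, (5|7)=-1; sign (−1)^0·-1^3·-1^0 = -1.
(a,b)_19: α=1, u≡9; β=2, v≡10 (mod 19); (9|19)=+1, (10|19)=-1; sign (−1)^0·+1^2·-1^1 = -1.
(a,b)_∞: sgn(-7410)=−, sgn(91)=+, so +1.
Ram(-7410, 91) = {7, 19}; no ℚ_7-point on the conic.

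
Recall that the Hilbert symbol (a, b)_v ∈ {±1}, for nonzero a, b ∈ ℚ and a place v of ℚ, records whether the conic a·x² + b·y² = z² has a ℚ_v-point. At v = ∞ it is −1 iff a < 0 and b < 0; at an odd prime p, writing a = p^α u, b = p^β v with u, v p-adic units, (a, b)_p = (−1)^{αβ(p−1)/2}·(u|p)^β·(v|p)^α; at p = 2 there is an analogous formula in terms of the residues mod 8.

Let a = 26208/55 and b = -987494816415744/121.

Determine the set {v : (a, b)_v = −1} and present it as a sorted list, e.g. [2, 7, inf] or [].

(a, b) ≡ (10010, -39) mod (ℚ^×)²; places V = {2, 3, 5, 7, 11, 13, ∞}.
(a,b)_11: α=-1, u≡10; β=-2, v≡1 (mod 11); (10|11)=-1, (1|11)=+1; sign (−1)^0·-1^-2·+1^-1 = +1.
(a,b)_2: α=5, β=22; u≡5, v≡1 (mod 8); ε(u)ε(v)=0·0, αω(v)=5·0, βω(u)=22·1; sum ≡ 0  ⇒  +1.
(a,b)_7: α=1, u≡1; β=2, v≡3 (mod 7); (1|7)=+1, (3|7)=-1; sign (−1)^0·+1^2·-1^1 = -1.
(a,b)_13: α=1, u≡9; β=3, v≡3 (mod 13); (9|13)=+1, (3|13)=+1; sign (−1)^0·+1^3·+1^1 = +1.
(a,b)_∞: sgn(10010)=+, sgn(-39)=−, so +1.
(a,b)_5: α=-1, u≡3; β=0, v≡1 (mod 5); (3|5)=-1, (1|5)=+1; sign (−1)^0·-1^0·+1^-1 = +1.
(a,b)_3: α=2, u≡2; β=7, v≡2 (mod 3); (2|3)=-1, (2|3)=-1; sign (−1)^0·-1^7·-1^2 = -1.
(10010, -39 / ℚ) ramifies at {3, 7}: a division algebra.

[3, 7]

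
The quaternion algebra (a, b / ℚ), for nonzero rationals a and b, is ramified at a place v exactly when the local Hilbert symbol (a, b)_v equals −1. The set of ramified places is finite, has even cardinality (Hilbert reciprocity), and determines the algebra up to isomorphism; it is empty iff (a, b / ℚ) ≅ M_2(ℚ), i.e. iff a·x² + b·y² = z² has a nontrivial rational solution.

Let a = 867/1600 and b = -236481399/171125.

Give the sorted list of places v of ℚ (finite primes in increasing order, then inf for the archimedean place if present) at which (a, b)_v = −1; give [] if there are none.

Mod squares: a ≡ 3, b ≡ -1595. Check v ∈ {∞, 2, 3, 5, 7, 11, 17, 29, 37, 41}.
v=2: v_2(a)=-6, v_2(b)=0; units ≡ 3, 5 (mod 8); ε·ε+αω+βω = 1·0+-6·1+0·1 ≡ 0  ⇒  (a,b)_2 = +1.
v=29: a=29^0·(≡11), b=29^1·(≡27) mod 29; (11|29)=-1, (27|29)=-1; (−1)^{0·1·14}·(-1)^1·(-1)^0 = -1.
v=5: a=5^-2·(≡3), b=5^-3·(≡4) mod 5; (3|5)=-1, (4|5)=+1; (−1)^{-2·-3·2}·(-1)^-3·(+1)^-2 = -1.
v=11: a=11^0·(≡4), b=11^1·(≡4) mod 11; (4|11)=+1, (4|11)=+1; (−1)^{0·1·5}·(+1)^1·(+1)^0 = +1.
v=7: a=7^0·(≡5), b=7^2·(≡2) mod 7; (5|7)=-1, (2|7)=+1; (−1)^{0·2·3}·(-1)^2·(+1)^0 = +1.
v=41: a=41^0·(≡6), b=41^2·(≡10) mod 41; (6|41)=-1, (10|41)=+1; (−1)^{0·2·20}·(-1)^2·(+1)^0 = +1.
v=37: a=37^0·(≡10), b=37^-2·(≡26) mod 37; (10|37)=+1, (26|37)=+1; (−1)^{0·-2·18}·(+1)^-2·(+1)^0 = +1.
v=∞: 3 > 0 and -1595 < 0  ⇒  (a,b)_∞ = +1.
v=3: a=3^1·(≡1), b=3^2·(≡1) mod 3; (1|3)=+1, (1|3)=+1; (−1)^{1·2·1}·(+1)^2·(+1)^1 = +1.
v=17: a=17^2·(≡10), b=17^0·(≡14) mod 17; (10|17)=-1, (14|17)=-1; (−1)^{2·0·8}·(-1)^0·(-1)^2 = +1.
(3, -1595 / ℚ) ramifies at {5, 29}: a division algebra.

[5, 29]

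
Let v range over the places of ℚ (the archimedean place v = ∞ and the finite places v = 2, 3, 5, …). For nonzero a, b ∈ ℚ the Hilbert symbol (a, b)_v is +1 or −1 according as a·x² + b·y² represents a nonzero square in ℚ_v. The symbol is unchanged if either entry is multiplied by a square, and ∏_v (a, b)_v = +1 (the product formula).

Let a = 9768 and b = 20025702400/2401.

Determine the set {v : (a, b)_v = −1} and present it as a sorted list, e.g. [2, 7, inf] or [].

[2, 11]

(a, b) ≡ (2442, 814) mod (ℚ^×)²; places V = {2, 3, 5, 7, 11, 31, 37, ∞}.
(a,b)_∞: sgn(2442)=+, sgn(814)=+, so +1.
(a,b)_3: α=1, u≡1; β=0, v≡1 (mod 3); (1|3)=+1, (1|3)=+1; sign (−1)^0·+1^0·+1^1 = +1.
(a,b)_2: α=3, β=11; u≡5, v≡7 (mod 8); ε(u)ε(v)=0·1, αω(v)=3·0, βω(u)=11·1; sum ≡ 1  ⇒  -1.
(a,b)_31: α=0, u≡3; β=2, v≡1 (mod 31); (3|31)=-1, (1|31)=+1; sign (−1)^0·-1^2·+1^0 = +1.
(a,b)_5: α=0, u≡3; β=2, v≡1 (mod 5); (3|5)=-1, (1|5)=+1; sign (−1)^0·-1^2·+1^0 = +1.
(a,b)_37: α=1, u≡5; β=1, v≡15 (mod 37); (5|37)=-1, (15|37)=-1; sign (−1)^0·-1^1·-1^1 = +1.
(a,b)_7: α=0, u≡3; β=-4, v≡4 (mod 7); (3|7)=-1, (4|7)=+1; sign (−1)^0·-1^-4·+1^0 = +1.
(a,b)_11: α=1, u≡8; β=1, v≡10 (mod 11); (8|11)=-1, (10|11)=-1; sign (−1)^1·-1^1·-1^1 = -1.
Ram(2442, 814) = {2, 11}; no ℚ_2-point on the conic.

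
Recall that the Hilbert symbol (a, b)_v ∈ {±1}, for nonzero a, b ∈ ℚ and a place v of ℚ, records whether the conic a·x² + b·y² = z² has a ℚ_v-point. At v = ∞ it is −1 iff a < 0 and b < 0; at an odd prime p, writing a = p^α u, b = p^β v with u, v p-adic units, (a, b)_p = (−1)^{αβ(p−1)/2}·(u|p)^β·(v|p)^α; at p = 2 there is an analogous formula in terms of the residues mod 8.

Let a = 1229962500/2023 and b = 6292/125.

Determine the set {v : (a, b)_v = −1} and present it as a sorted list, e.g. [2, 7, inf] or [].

(a, b) ≡ (455, 65) mod (ℚ^×)²; places V = {2, 3, 5, 7, 11, 13, 17, 29, ∞}.
(a,b)_29: α=2, u≡4; β=0, v≡16 (mod 29); (4|29)=+1, (16|29)=+1; sign (−1)^0·+1^0·+1^2 = +1.
(a,b)_2: α=2, β=2; u≡7, v≡1 (mod 8); ε(u)ε(v)=1·0, αω(v)=2·0, βω(u)=2·0; sum ≡ 0  ⇒  +1.
(a,b)_13: α=1, u≡1; β=1, v≡2 (mod 13); (1|13)=+1, (2|13)=-1; sign (−1)^0·+1^1·-1^1 = -1.
(a,b)_11: α=0, u≡3; β=2, v≡2 (mod 11); (3|11)=+1, (2|11)=-1; sign (−1)^0·+1^2·-1^0 = +1.
(a,b)_7: α=-1, u≡2; β=0, v≡1 (mod 7); (2|7)=+1, (1|7)=+1; sign (−1)^0·+1^0·+1^-1 = +1.
(a,b)_5: α=5, u≡1; β=-3, v≡2 (mod 5); (1|5)=+1, (2|5)=-1; sign (−1)^0·+1^-3·-1^5 = -1.
(a,b)_17: α=-2, u≡8; β=0, v≡6 (mod 17); (8|17)=+1, (6|17)=-1; sign (−1)^0·+1^0·-1^-2 = +1.
(a,b)_3: α=2, u≡2; β=0, v≡2 (mod 3); (2|3)=-1, (2|3)=-1; sign (−1)^0·-1^0·-1^2 = +1.
(a,b)_∞: sgn(455)=+, sgn(65)=+, so +1.
|Ram(455, 65)| = 2, even; anisotropic at {5, 13}.

[5, 13]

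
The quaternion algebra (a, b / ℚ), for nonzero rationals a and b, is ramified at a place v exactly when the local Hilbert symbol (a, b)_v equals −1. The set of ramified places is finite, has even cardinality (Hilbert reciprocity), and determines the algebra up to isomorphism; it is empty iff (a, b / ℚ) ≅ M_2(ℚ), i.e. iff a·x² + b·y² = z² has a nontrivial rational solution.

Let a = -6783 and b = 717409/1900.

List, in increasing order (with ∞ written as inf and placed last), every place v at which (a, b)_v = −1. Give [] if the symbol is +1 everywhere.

[7, 19]

Mod squares: a ≡ -6783, b ≡ 19. Check v ∈ {∞, 2, 3, 5, 7, 11, 17, 19}.
v=19: a=19^1·(≡4), b=19^-1·(≡9) mod 19; (4|19)=+1, (9|19)=+1; (−1)^{1·-1·9}·(+1)^-1·(+1)^1 = -1.
v=11: a=11^0·(≡4), b=11^4·(≡2) mod 11; (4|11)=+1, (2|11)=-1; (−1)^{0·4·5}·(+1)^4·(-1)^0 = +1.
v=5: a=5^0·(≡2), b=5^-2·(≡4) mod 5; (2|5)=-1, (4|5)=+1; (−1)^{0·-2·2}·(-1)^-2·(+1)^0 = +1.
v=17: a=17^1·(≡9), b=17^0·(≡2) mod 17; (9|17)=+1, (2|17)=+1; (−1)^{1·0·8}·(+1)^0·(+1)^1 = +1.
v=2: v_2(a)=0, v_2(b)=-2; units ≡ 1, 3 (mod 8); ε·ε+αω+βω = 0·1+0·1+-2·0 ≡ 0  ⇒  (a,b)_2 = +1.
v=3: a=3^1·(≡1), b=3^0·(≡1) mod 3; (1|3)=+1, (1|3)=+1; (−1)^{1·0·1}·(+1)^0·(+1)^1 = +1.
v=∞: -6783 < 0 and 19 > 0  ⇒  (a,b)_∞ = +1.
v=7: a=7^1·(≡4), b=7^2·(≡6) mod 7; (4|7)=+1, (6|7)=-1; (−1)^{1·2·3}·(+1)^2·(-1)^1 = -1.
|Ram(-6783, 19)| = 2, even; anisotropic at {7, 19}.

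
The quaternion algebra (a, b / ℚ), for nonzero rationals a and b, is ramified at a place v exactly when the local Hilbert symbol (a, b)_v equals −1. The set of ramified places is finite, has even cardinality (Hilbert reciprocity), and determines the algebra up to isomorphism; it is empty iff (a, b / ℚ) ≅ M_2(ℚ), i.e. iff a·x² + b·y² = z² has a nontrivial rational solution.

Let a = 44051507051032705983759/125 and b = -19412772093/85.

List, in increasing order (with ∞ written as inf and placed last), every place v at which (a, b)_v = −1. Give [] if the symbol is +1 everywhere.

[2, 7, 13, 17]

(a, b) ≡ (1995, -230945) mod (ℚ^×)²; places V = {2, 3, 5, 7, 11, 13, 17, 19, ∞}.
(a,b)_17: α=2, u≡5; β=-1, v≡13 (mod 17); (5|17)=-1, (13|17)=+1; sign (−1)^0·-1^-1·+1^2 = -1.
(a,b)_5: α=-3, u≡4; β=-1, v≡1 (mod 5); (4|5)=+1, (1|5)=+1; sign (−1)^0·+1^-1·+1^-3 = +1.
(a,b)_∞: sgn(1995)=+, sgn(-230945)=−, so +1.
(a,b)_11: α=6, u≡1; β=3, v≡9 (mod 11); (1|11)=+1, (9|11)=+1; sign (−1)^0·+1^3·+1^6 = +1.
(a,b)_2: α=0, β=0; u≡3, v≡7 (mod 8); ε(u)ε(v)=1·1, αω(v)=0·0, βω(u)=0·1; sum ≡ 1  ⇒  -1.
(a,b)_3: α=13, u≡2; β=10, v≡1 (mod 3); (2|3)=-1, (1|3)=+1; sign (−1)^0·-1^10·+1^13 = +1.
(a,b)_19: α=1, u≡2; β=1, v≡17 (mod 19); (2|19)=-1, (17|19)=+1; sign (−1)^1·-1^1·+1^1 = +1.
(a,b)_7: α=5, u≡5; β=0, v≡6 (mod 7); (5|7)=-1, (6|7)=-1; sign (−1)^0·-1^0·-1^5 = -1.
(a,b)_13: α=2, u≡7; β=1, v≡2 (mod 13); (7|13)=-1, (2|13)=-1; sign (−1)^0·-1^1·-1^2 = -1.
|Ram(1995, -230945)| = 4, even; anisotropic at {2, 7, 13, 17}.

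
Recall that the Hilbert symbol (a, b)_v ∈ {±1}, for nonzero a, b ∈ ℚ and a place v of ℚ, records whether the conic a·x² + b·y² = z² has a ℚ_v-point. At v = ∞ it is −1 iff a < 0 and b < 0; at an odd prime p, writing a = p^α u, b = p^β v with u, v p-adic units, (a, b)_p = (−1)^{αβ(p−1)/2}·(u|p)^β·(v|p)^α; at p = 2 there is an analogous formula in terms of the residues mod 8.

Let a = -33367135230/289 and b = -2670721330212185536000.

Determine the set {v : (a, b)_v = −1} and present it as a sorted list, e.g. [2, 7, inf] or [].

(a, b) ≡ (-41470, -86710) mod (ℚ^×)²; places V = {2, 3, 5, 11, 13, 17, 23, 29, ∞}.
(a,b)_11: α=1, u≡3; β=2, v≡1 (mod 11); (3|11)=+1, (1|11)=+1; sign (−1)^0·+1^2·+1^1 = +1.
(a,b)_23: α=2, u≡21; β=5, v≡13 (mod 23); (21|23)=-1, (13|23)=+1; sign (−1)^0·-1^5·+1^2 = -1.
(a,b)_5: α=1, u≡1; β=3, v≡2 (mod 5); (1|5)=+1, (2|5)=-1; sign (−1)^0·+1^3·-1^1 = -1.
(a,b)_13: α=3, u≡8; β=3, v≡10 (mod 13); (8|13)=-1, (10|13)=+1; sign (−1)^0·-1^3·+1^3 = -1.
(a,b)_3: α=2, u≡2; β=0, v≡2 (mod 3); (2|3)=-1, (2|3)=-1; sign (−1)^0·-1^0·-1^2 = +1.
(a,b)_2: α=1, β=9; u≡1, v≡5 (mod 8); ε(u)ε(v)=0·0, αω(v)=1·1, βω(u)=9·0; sum ≡ 1  ⇒  -1.
(a,b)_17: α=-2, u≡7; β=0, v≡3 (mod 17); (7|17)=-1, (3|17)=-1; sign (−1)^0·-1^0·-1^-2 = +1.
(a,b)_∞: sgn(-41470)=−, sgn(-86710)=−, so -1.
(a,b)_29: α=1, u≡7; β=3, v≡14 (mod 29); (7|29)=+1, (14|29)=-1; sign (−1)^0·+1^3·-1^1 = -1.
Ram(-41470, -86710) = {2, 5, 13, 23, 29, ∞}; no ℚ_2-point on the conic.

[2, 5, 13, 23, 29, inf]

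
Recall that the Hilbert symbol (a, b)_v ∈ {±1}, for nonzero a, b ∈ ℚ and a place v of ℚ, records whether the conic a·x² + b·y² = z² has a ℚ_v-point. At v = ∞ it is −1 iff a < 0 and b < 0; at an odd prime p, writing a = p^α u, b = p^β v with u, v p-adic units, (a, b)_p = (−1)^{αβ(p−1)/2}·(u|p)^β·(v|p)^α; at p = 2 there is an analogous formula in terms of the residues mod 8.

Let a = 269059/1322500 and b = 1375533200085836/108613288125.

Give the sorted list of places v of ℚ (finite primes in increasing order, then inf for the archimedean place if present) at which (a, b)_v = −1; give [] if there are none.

[2, 19, 23, 41]

(a, b) ≡ (19, 53751) mod (ℚ^×)²; places V = {2, 3, 5, 7, 11, 17, 19, 23, 41, ∞}.
(a,b)_23: α=-2, u≡19; β=-5, v≡17 (mod 23); (19|23)=-1, (17|23)=-1; sign (−1)^0·-1^-5·-1^-2 = -1.
(a,b)_7: α=2, u≡6; β=0, v≡6 (mod 7); (6|7)=-1, (6|7)=-1; sign (−1)^0·-1^0·-1^2 = +1.
(a,b)_19: α=1, u≡5; β=3, v≡9 (mod 19); (5|19)=+1, (9|19)=+1; sign (−1)^1·+1^3·+1^1 = -1.
(a,b)_17: α=2, u≡15; β=4, v≡7 (mod 17); (15|17)=+1, (7|17)=-1; sign (−1)^0·+1^4·-1^2 = +1.
(a,b)_2: α=-2, β=2; u≡3, v≡7 (mod 8); ε(u)ε(v)=1·1, αω(v)=-2·0, βω(u)=2·1; sum ≡ 1  ⇒  -1.
(a,b)_5: α=-4, u≡4; β=-4, v≡1 (mod 5); (4|5)=+1, (1|5)=+1; sign (−1)^0·+1^-4·+1^-4 = +1.
(a,b)_41: α=0, u≡35; β=1, v≡9 (mod 41); (35|41)=-1, (9|41)=+1; sign (−1)^0·-1^1·+1^0 = -1.
(a,b)_∞: sgn(19)=+, sgn(53751)=+, so +1.
(a,b)_3: α=0, u≡1; β=-3, v≡1 (mod 3); (1|3)=+1, (1|3)=+1; sign (−1)^0·+1^-3·+1^0 = +1.
(a,b)_11: α=0, u≡7; β=4, v≡1 (mod 11); (7|11)=-1, (1|11)=+1; sign (−1)^0·-1^4·+1^0 = +1.
Ram(19, 53751) = {2, 19, 23, 41}; no ℚ_2-point on the conic.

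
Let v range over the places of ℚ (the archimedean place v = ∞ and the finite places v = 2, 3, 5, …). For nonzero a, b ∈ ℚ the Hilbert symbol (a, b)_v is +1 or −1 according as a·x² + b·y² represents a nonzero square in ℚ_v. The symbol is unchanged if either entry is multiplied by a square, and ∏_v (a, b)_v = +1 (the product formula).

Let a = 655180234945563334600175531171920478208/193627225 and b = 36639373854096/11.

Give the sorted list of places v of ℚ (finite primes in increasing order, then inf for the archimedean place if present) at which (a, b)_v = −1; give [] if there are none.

Mod squares: a ≡ 631997, b ≡ 236379. Check v ∈ {∞, 2, 3, 5, 7, 11, 13, 17, 19, 23, 29, 31, 37}.
v=7: a=7^2·(≡2), b=7^0·(≡5) mod 7; (2|7)=+1, (5|7)=-1; (−1)^{2·0·3}·(+1)^0·(-1)^2 = +1.
v=19: a=19^3·(≡13), b=19^1·(≡2) mod 19; (13|19)=-1, (2|19)=-1; (−1)^{3·1·9}·(-1)^1·(-1)^3 = -1.
v=29: a=29^3·(≡12), b=29^1·(≡18) mod 29; (12|29)=-1, (18|29)=-1; (−1)^{3·1·14}·(-1)^1·(-1)^3 = +1.
v=13: a=13^0·(≡2), b=13^1·(≡10) mod 13; (2|13)=-1, (10|13)=+1; (−1)^{0·1·6}·(-1)^1·(+1)^0 = -1.
v=2: v_2(a)=18, v_2(b)=4; units ≡ 5, 3 (mod 8); ε·ε+αω+βω = 0·1+18·1+4·1 ≡ 0  ⇒  (a,b)_2 = +1.
v=3: a=3^12·(≡2), b=3^5·(≡1) mod 3; (2|3)=-1, (1|3)=+1; (−1)^{12·5·1}·(-1)^5·(+1)^12 = -1.
v=37: a=37^5·(≡24), b=37^2·(≡31) mod 37; (24|37)=-1, (31|37)=-1; (−1)^{5·2·18}·(-1)^2·(-1)^5 = -1.
v=17: a=17^2·(≡12), b=17^0·(≡14) mod 17; (12|17)=-1, (14|17)=-1; (−1)^{2·0·8}·(-1)^0·(-1)^2 = +1.
v=5: a=5^-2·(≡2), b=5^0·(≡1) mod 5; (2|5)=-1, (1|5)=+1; (−1)^{-2·0·2}·(-1)^0·(+1)^-2 = +1.
v=31: a=31^5·(≡8), b=31^2·(≡9) mod 31; (8|31)=+1, (9|31)=+1; (−1)^{5·2·15}·(+1)^2·(+1)^5 = +1.
v=11: a=11^-4·(≡3), b=11^-1·(≡2) mod 11; (3|11)=+1, (2|11)=-1; (−1)^{-4·-1·5}·(+1)^-1·(-1)^-4 = +1.
v=23: a=23^-2·(≡13), b=23^0·(≡4) mod 23; (13|23)=+1, (4|23)=+1; (−1)^{-2·0·11}·(+1)^0·(+1)^-2 = +1.
v=∞: 631997 > 0 and 236379 > 0  ⇒  (a,b)_∞ = +1.
|Ram(631997, 236379)| = 4, even; anisotropic at {3, 13, 19, 37}.

[3, 13, 19, 37]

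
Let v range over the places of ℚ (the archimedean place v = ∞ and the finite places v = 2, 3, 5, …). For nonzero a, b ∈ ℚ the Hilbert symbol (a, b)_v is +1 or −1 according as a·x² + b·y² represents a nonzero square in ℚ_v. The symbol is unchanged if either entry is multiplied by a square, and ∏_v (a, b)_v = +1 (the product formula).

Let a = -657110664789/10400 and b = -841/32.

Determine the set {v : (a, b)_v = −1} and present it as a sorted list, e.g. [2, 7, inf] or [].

Mod squares: a ≡ -41106, b ≡ -2. Check v ∈ {∞, 2, 3, 5, 13, 17, 19, 29, 31, 37}.
v=2: v_2(a)=-5, v_2(b)=-5; units ≡ 7, 7 (mod 8); ε·ε+αω+βω = 1·1+-5·0+-5·0 ≡ 1  ⇒  (a,b)_2 = -1.
v=37: a=37^2·(≡4), b=37^0·(≡35) mod 37; (4|37)=+1, (35|37)=-1; (−1)^{2·0·18}·(+1)^0·(-1)^2 = +1.
v=31: a=31^1·(≡4), b=31^0·(≡27) mod 31; (4|31)=+1, (27|31)=-1; (−1)^{1·0·15}·(+1)^0·(-1)^1 = -1.
v=13: a=13^-1·(≡12), b=13^0·(≡5) mod 13; (12|13)=+1, (5|13)=-1; (−1)^{-1·0·6}·(+1)^0·(-1)^-1 = -1.
v=19: a=19^2·(≡8), b=19^0·(≡4) mod 19; (8|19)=-1, (4|19)=+1; (−1)^{2·0·9}·(-1)^0·(+1)^2 = +1.
v=29: a=29^2·(≡22), b=29^2·(≡19) mod 29; (22|29)=+1, (19|29)=-1; (−1)^{2·2·14}·(+1)^2·(-1)^2 = +1.
v=17: a=17^1·(≡15), b=17^0·(≡4) mod 17; (15|17)=+1, (4|17)=+1; (−1)^{1·0·8}·(+1)^0·(+1)^1 = +1.
v=5: a=5^-2·(≡1), b=5^0·(≡2) mod 5; (1|5)=+1, (2|5)=-1; (−1)^{-2·0·2}·(+1)^0·(-1)^-2 = +1.
v=∞: -41106 < 0 and -2 < 0  ⇒  (a,b)_∞ = -1.
v=3: a=3^1·(≡2), b=3^0·(≡1) mod 3; (2|3)=-1, (1|3)=+1; (−1)^{1·0·1}·(-1)^0·(+1)^1 = +1.
|Ram(-41106, -2)| = 4, even; anisotropic at {2, 13, 31, ∞}.

[2, 13, 31, inf]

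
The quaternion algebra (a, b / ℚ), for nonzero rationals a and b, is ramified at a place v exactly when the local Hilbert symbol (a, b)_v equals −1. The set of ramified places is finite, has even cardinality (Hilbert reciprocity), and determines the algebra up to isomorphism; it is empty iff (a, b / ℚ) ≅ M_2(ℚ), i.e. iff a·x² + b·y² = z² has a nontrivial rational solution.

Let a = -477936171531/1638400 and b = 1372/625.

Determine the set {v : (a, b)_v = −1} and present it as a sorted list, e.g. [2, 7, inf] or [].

Mod squares: a ≡ -91, b ≡ 7. Check v ∈ {∞, 2, 3, 5, 7, 13, 17, 29}.
v=13: a=13^1·(≡7), b=13^0·(≡7) mod 13; (7|13)=-1, (7|13)=-1; (−1)^{1·0·6}·(-1)^0·(-1)^1 = -1.
v=7: a=7^5·(≡4), b=7^3·(≡2) mod 7; (4|7)=+1, (2|7)=+1; (−1)^{5·3·3}·(+1)^3·(+1)^5 = -1.
v=∞: -91 < 0 and 7 > 0  ⇒  (a,b)_∞ = +1.
v=17: a=17^2·(≡5), b=17^0·(≡14) mod 17; (5|17)=-1, (14|17)=-1; (−1)^{2·0·8}·(-1)^0·(-1)^2 = +1.
v=2: v_2(a)=-16, v_2(b)=2; units ≡ 5, 7 (mod 8); ε·ε+αω+βω = 0·1+-16·0+2·1 ≡ 0  ⇒  (a,b)_2 = +1.
v=5: a=5^-2·(≡4), b=5^-4·(≡2) mod 5; (4|5)=+1, (2|5)=-1; (−1)^{-2·-4·2}·(+1)^-4·(-1)^-2 = +1.
v=29: a=29^2·(≡1), b=29^0·(≡6) mod 29; (1|29)=+1, (6|29)=+1; (−1)^{2·0·14}·(+1)^0·(+1)^2 = +1.
v=3: a=3^2·(≡2), b=3^0·(≡1) mod 3; (2|3)=-1, (1|3)=+1; (−1)^{2·0·1}·(-1)^0·(+1)^2 = +1.
|Ram(-91, 7)| = 2, even; anisotropic at {7, 13}.

[7, 13]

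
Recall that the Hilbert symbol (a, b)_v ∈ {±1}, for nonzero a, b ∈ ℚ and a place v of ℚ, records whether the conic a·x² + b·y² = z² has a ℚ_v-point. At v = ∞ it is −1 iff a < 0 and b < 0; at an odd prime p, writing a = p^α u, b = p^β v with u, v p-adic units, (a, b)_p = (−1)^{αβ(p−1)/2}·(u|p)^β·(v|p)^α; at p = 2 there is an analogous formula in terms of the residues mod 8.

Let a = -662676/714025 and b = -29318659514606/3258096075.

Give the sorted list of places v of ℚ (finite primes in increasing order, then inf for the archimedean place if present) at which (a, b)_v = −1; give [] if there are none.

(a, b) ≡ (-69, -28842) mod (ℚ^×)²; places V = {2, 3, 5, 7, 11, 13, 19, 23, ∞}.
(a,b)_13: α=-4, u≡1; β=-6, v≡7 (mod 13); (1|13)=+1, (7|13)=-1; sign (−1)^0·+1^-6·-1^-4 = +1.
(a,b)_5: α=-2, u≡4; β=-2, v≡3 (mod 5); (4|5)=+1, (3|5)=-1; sign (−1)^0·+1^-2·-1^-2 = +1.
(a,b)_7: α=4, u≡1; β=8, v≡3 (mod 7); (1|7)=+1, (3|7)=-1; sign (−1)^0·+1^8·-1^4 = +1.
(a,b)_19: α=0, u≡5; β=1, v≡15 (mod 19); (5|19)=+1, (15|19)=-1; sign (−1)^0·+1^1·-1^0 = +1.
(a,b)_23: α=1, u≡20; β=3, v≡22 (mod 23); (20|23)=-1, (22|23)=-1; sign (−1)^1·-1^3·-1^1 = -1.
(a,b)_3: α=1, u≡1; β=-3, v≡1 (mod 3); (1|3)=+1, (1|3)=+1; sign (−1)^1·+1^-3·+1^1 = -1.
(a,b)_2: α=2, β=1; u≡3, v≡3 (mod 8); ε(u)ε(v)=1·1, αω(v)=2·1, βω(u)=1·1; sum ≡ 0  ⇒  +1.
(a,b)_11: α=0, u≡2; β=1, v≡7 (mod 11); (2|11)=-1, (7|11)=-1; sign (−1)^0·-1^1·-1^0 = -1.
(a,b)_∞: sgn(-69)=−, sgn(-28842)=−, so -1.
Ram(-69, -28842) = {3, 11, 23, ∞}; no ℚ_3-point on the conic.

[3, 11, 23, inf]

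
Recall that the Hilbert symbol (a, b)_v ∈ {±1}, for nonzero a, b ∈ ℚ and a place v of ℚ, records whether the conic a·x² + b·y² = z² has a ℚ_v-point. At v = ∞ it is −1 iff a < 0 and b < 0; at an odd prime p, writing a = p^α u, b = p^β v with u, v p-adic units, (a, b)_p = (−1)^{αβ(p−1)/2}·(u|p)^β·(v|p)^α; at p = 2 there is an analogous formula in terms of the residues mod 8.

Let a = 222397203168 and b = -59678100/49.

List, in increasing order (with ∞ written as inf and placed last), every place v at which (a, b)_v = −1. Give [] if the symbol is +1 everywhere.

[3, 31]

Mod squares: a ≡ 62, b ≡ -69. Check v ∈ {∞, 2, 3, 5, 7, 23, 31}.
v=3: a=3^2·(≡2), b=3^3·(≡1) mod 3; (2|3)=-1, (1|3)=+1; (−1)^{2·3·1}·(-1)^3·(+1)^2 = -1.
v=2: v_2(a)=5, v_2(b)=2; units ≡ 7, 3 (mod 8); ε·ε+αω+βω = 1·1+5·1+2·0 ≡ 0  ⇒  (a,b)_2 = +1.
v=5: a=5^0·(≡3), b=5^2·(≡4) mod 5; (3|5)=-1, (4|5)=+1; (−1)^{0·2·2}·(-1)^2·(+1)^0 = +1.
v=31: a=31^3·(≡14), b=31^2·(≡22) mod 31; (14|31)=+1, (22|31)=-1; (−1)^{3·2·15}·(+1)^2·(-1)^3 = -1.
v=∞: 62 > 0 and -69 < 0  ⇒  (a,b)_∞ = +1.
v=23: a=23^2·(≡9), b=23^1·(≡15) mod 23; (9|23)=+1, (15|23)=-1; (−1)^{2·1·11}·(+1)^1·(-1)^2 = +1.
v=7: a=7^2·(≡3), b=7^-2·(≡1) mod 7; (3|7)=-1, (1|7)=+1; (−1)^{2·-2·3}·(-1)^-2·(+1)^2 = +1.
Ram(62, -69) = {3, 31}; no ℚ_3-point on the conic.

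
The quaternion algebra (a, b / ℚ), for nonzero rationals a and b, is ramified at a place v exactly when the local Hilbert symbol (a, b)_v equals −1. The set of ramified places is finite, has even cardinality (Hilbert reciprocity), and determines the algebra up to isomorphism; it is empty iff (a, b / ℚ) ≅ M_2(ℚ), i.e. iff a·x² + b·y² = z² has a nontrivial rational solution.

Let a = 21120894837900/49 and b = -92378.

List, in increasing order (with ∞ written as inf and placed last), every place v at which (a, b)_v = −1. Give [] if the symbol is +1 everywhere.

(a, b) ≡ (11, -92378) mod (ℚ^×)²; places V = {2, 3, 5, 7, 11, 13, 17, 19, ∞}.
(a,b)_17: α=2, u≡7; β=1, v≡6 (mod 17); (7|17)=-1, (6|17)=-1; sign (−1)^0·-1^1·-1^2 = -1.
(a,b)_7: α=-2, u≡4; β=0, v≡1 (mod 7); (4|7)=+1, (1|7)=+1; sign (−1)^0·+1^0·+1^-2 = +1.
(a,b)_3: α=2, u≡2; β=0, v≡1 (mod 3); (2|3)=-1, (1|3)=+1; sign (−1)^0·-1^0·+1^2 = +1.
(a,b)_11: α=3, u≡3; β=1, v≡6 (mod 11); (3|11)=+1, (6|11)=-1; sign (−1)^1·+1^1·-1^3 = +1.
(a,b)_∞: sgn(11)=+, sgn(-92378)=−, so +1.
(a,b)_5: α=2, u≡4; β=0, v≡2 (mod 5); (4|5)=+1, (2|5)=-1; sign (−1)^0·+1^0·-1^2 = +1.
(a,b)_13: α=2, u≡6; β=1, v≡5 (mod 13); (6|13)=-1, (5|13)=-1; sign (−1)^0·-1^1·-1^2 = -1.
(a,b)_2: α=2, β=1; u≡3, v≡3 (mod 8); ε(u)ε(v)=1·1, αω(v)=2·1, βω(u)=1·1; sum ≡ 0  ⇒  +1.
(a,b)_19: α=2, u≡7; β=1, v≡2 (mod 19); (7|19)=+1, (2|19)=-1; sign (−1)^0·+1^1·-1^2 = +1.
Ram(11, -92378) = {13, 17}; no ℚ_13-point on the conic.

[13, 17]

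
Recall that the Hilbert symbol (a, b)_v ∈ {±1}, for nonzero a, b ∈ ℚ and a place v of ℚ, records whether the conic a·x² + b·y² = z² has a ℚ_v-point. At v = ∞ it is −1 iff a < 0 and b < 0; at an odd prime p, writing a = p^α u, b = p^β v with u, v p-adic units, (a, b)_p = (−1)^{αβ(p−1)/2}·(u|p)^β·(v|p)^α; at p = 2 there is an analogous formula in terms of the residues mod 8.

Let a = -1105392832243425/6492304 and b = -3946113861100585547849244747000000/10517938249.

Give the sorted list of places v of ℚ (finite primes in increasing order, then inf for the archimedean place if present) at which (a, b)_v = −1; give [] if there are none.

[3, inf]

Mod squares: a ≡ -501260793, b ≡ -13243. Check v ∈ {∞, 2, 3, 5, 7, 11, 13, 17, 19, 23, 31, 37, 41}.
v=23: a=23^0·(≡21), b=23^-2·(≡15) mod 23; (21|23)=-1, (15|23)=-1; (−1)^{0·-2·11}·(-1)^-2·(-1)^0 = +1.
v=3: a=3^7·(≡1), b=3^6·(≡2) mod 3; (1|3)=+1, (2|3)=-1; (−1)^{7·6·1}·(+1)^6·(-1)^7 = -1.
v=37: a=37^1·(≡35), b=37^2·(≡34) mod 37; (35|37)=-1, (34|37)=+1; (−1)^{1·2·18}·(-1)^2·(+1)^1 = +1.
v=5: a=5^2·(≡2), b=5^6·(≡3) mod 5; (2|5)=-1, (3|5)=-1; (−1)^{2·6·2}·(-1)^6·(-1)^2 = +1.
v=31: a=31^1·(≡13), b=31^2·(≡19) mod 31; (13|31)=-1, (19|31)=+1; (−1)^{1·2·15}·(-1)^2·(+1)^1 = +1.
v=41: a=41^1·(≡8), b=41^3·(≡21) mod 41; (8|41)=+1, (21|41)=+1; (−1)^{1·3·20}·(+1)^3·(+1)^1 = +1.
v=11: a=11^3·(≡3), b=11^6·(≡1) mod 11; (3|11)=+1, (1|11)=+1; (−1)^{3·6·5}·(+1)^6·(+1)^3 = +1.
v=19: a=19^1·(≡12), b=19^3·(≡16) mod 19; (12|19)=-1, (16|19)=+1; (−1)^{1·3·9}·(-1)^3·(+1)^1 = +1.
v=13: a=13^-2·(≡2), b=13^-2·(≡12) mod 13; (2|13)=-1, (12|13)=+1; (−1)^{-2·-2·6}·(-1)^-2·(+1)^-2 = +1.
v=17: a=17^1·(≡5), b=17^3·(≡3) mod 17; (5|17)=-1, (3|17)=-1; (−1)^{1·3·8}·(-1)^3·(-1)^1 = +1.
v=∞: -501260793 < 0 and -13243 < 0  ⇒  (a,b)_∞ = -1.
v=7: a=7^-4·(≡1), b=7^-6·(≡2) mod 7; (1|7)=+1, (2|7)=+1; (−1)^{-4·-6·3}·(+1)^-6·(+1)^-4 = +1.
v=2: v_2(a)=-4, v_2(b)=6; units ≡ 7, 5 (mod 8); ε·ε+αω+βω = 1·0+-4·1+6·0 ≡ 0  ⇒  (a,b)_2 = +1.
Ram(-501260793, -13243) = {3, ∞}; no ℚ_3-point on the conic.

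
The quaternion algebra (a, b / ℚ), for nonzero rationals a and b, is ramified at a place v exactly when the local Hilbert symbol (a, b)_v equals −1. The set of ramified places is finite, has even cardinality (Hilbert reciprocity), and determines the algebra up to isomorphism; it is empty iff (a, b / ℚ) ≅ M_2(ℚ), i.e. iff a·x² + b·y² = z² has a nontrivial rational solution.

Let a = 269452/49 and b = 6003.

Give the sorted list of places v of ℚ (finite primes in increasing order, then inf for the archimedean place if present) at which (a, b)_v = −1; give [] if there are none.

(a, b) ≡ (67363, 667) mod (ℚ^×)²; places V = {2, 3, 7, 23, 29, 31, 41, 53, ∞}.
(a,b)_3: α=0, u≡1; β=2, v≡1 (mod 3); (1|3)=+1, (1|3)=+1; sign (−1)^0·+1^2·+1^0 = +1.
(a,b)_2: α=2, β=0; u≡3, v≡3 (mod 8); ε(u)ε(v)=1·1, αω(v)=2·1, βω(u)=0·1; sum ≡ 1  ⇒  -1.
(a,b)_23: α=0, u≡10; β=1, v≡8 (mod 23); (10|23)=-1, (8|23)=+1; sign (−1)^0·-1^1·+1^0 = -1.
(a,b)_29: α=0, u≡5; β=1, v≡4 (mod 29); (5|29)=+1, (4|29)=+1; sign (−1)^0·+1^1·+1^0 = +1.
(a,b)_41: α=1, u≡22; β=0, v≡17 (mod 41); (22|41)=-1, (17|41)=-1; sign (−1)^0·-1^0·-1^1 = -1.
(a,b)_53: α=1, u≡1; β=0, v≡14 (mod 53); (1|53)=+1, (14|53)=-1; sign (−1)^0·+1^0·-1^1 = -1.
(a,b)_31: α=1, u≡11; β=0, v≡20 (mod 31); (11|31)=-1, (20|31)=+1; sign (−1)^0·-1^0·+1^1 = +1.
(a,b)_7: α=-2, u≡1; β=0, v≡4 (mod 7); (1|7)=+1, (4|7)=+1; sign (−1)^0·+1^0·+1^-2 = +1.
(a,b)_∞: sgn(67363)=+, sgn(667)=+, so +1.
|Ram(67363, 667)| = 4, even; anisotropic at {2, 23, 41, 53}.

[2, 23, 41, 53]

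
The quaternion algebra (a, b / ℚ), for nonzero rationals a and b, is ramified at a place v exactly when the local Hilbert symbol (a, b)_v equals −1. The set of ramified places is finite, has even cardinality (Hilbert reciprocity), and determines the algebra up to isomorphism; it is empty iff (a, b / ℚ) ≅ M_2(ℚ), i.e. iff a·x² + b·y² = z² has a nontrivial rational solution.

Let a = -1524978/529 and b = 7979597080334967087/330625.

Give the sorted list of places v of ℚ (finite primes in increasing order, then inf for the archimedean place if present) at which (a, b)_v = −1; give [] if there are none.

[2, 11, 13, 17]

(a, b) ≡ (-3458, 138567) mod (ℚ^×)²; places V = {2, 3, 5, 7, 11, 13, 17, 19, 23, ∞}.
(a,b)_∞: sgn(-3458)=−, sgn(138567)=+, so +1.
(a,b)_11: α=0, u≡7; β=3, v≡8 (mod 11); (7|11)=-1, (8|11)=-1; sign (−1)^0·-1^3·-1^0 = -1.
(a,b)_5: α=0, u≡3; β=-4, v≡3 (mod 5); (3|5)=-1, (3|5)=-1; sign (−1)^0·-1^-4·-1^0 = +1.
(a,b)_3: α=2, u≡1; β=3, v≡1 (mod 3); (1|3)=+1, (1|3)=+1; sign (−1)^0·+1^3·+1^2 = +1.
(a,b)_2: α=1, β=0; u≡7, v≡7 (mod 8); ε(u)ε(v)=1·1, αω(v)=1·0, βω(u)=0·0; sum ≡ 1  ⇒  -1.
(a,b)_7: α=3, u≡5; β=4, v≡2 (mod 7); (5|7)=-1, (2|7)=+1; sign (−1)^0·-1^4·+1^3 = +1.
(a,b)_23: α=-2, u≡14; β=-2, v≡17 (mod 23); (14|23)=-1, (17|23)=-1; sign (−1)^0·-1^-2·-1^-2 = +1.
(a,b)_17: α=0, u≡12; β=1, v≡13 (mod 17); (12|17)=-1, (13|17)=+1; sign (−1)^0·-1^1·+1^0 = -1.
(a,b)_19: α=1, u≡2; β=5, v≡4 (mod 19); (2|19)=-1, (4|19)=+1; sign (−1)^1·-1^5·+1^1 = +1.
(a,b)_13: α=1, u≡5; β=3, v≡1 (mod 13); (5|13)=-1, (1|13)=+1; sign (−1)^0·-1^3·+1^1 = -1.
|Ram(-3458, 138567)| = 4, even; anisotropic at {2, 11, 13, 17}.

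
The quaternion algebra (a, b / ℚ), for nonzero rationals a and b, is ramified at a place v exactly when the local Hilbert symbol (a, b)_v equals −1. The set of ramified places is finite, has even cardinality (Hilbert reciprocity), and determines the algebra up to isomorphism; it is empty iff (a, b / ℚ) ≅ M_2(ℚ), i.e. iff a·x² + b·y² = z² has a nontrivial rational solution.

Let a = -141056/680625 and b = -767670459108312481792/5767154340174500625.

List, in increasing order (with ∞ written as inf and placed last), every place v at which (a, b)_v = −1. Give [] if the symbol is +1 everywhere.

(a, b) ≡ (-551, -12673) mod (ℚ^×)²; places V = {2, 3, 5, 7, 11, 19, 23, 29, 37, ∞}.
(a,b)_5: α=-4, u≡1; β=-4, v≡3 (mod 5); (1|5)=+1, (3|5)=-1; sign (−1)^0·+1^-4·-1^-4 = +1.
(a,b)_29: α=1, u≡10; β=3, v≡27 (mod 29); (10|29)=-1, (27|29)=-1; sign (−1)^0·-1^3·-1^1 = +1.
(a,b)_23: α=0, u≡8; β=1, v≡12 (mod 23); (8|23)=+1, (12|23)=+1; sign (−1)^0·+1^1·+1^0 = +1.
(a,b)_37: α=0, u≡21; β=2, v≡18 (mod 37); (21|37)=+1, (18|37)=-1; sign (−1)^0·+1^2·-1^0 = +1.
(a,b)_2: α=8, β=30; u≡1, v≡7 (mod 8); ε(u)ε(v)=0·1, αω(v)=8·0, βω(u)=30·0; sum ≡ 0  ⇒  +1.
(a,b)_11: α=-2, u≡2; β=-8, v≡8 (mod 11); (2|11)=-1, (8|11)=-1; sign (−1)^0·-1^-8·-1^-2 = +1.
(a,b)_∞: sgn(-551)=−, sgn(-12673)=−, so -1.
(a,b)_3: α=-2, u≡1; β=-16, v≡2 (mod 3); (1|3)=+1, (2|3)=-1; sign (−1)^0·+1^-16·-1^-2 = +1.
(a,b)_19: α=1, u≡17; β=1, v≡7 (mod 19); (17|19)=+1, (7|19)=+1; sign (−1)^1·+1^1·+1^1 = -1.
(a,b)_7: α=0, u≡1; β=2, v≡1 (mod 7); (1|7)=+1, (1|7)=+1; sign (−1)^0·+1^2·+1^0 = +1.
|Ram(-551, -12673)| = 2, even; anisotropic at {19, ∞}.

[19, inf]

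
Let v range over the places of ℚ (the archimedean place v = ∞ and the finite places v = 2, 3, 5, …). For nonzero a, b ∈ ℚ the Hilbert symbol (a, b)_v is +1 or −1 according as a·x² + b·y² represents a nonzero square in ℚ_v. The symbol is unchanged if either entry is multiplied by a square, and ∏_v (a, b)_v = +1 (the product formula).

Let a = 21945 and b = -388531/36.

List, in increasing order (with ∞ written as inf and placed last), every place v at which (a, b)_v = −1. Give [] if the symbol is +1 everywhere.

(a, b) ≡ (21945, -19) mod (ℚ^×)²; places V = {2, 3, 5, 7, 11, 13, 19, ∞}.
(a,b)_7: α=1, u≡6; β=0, v≡4 (mod 7); (6|7)=-1, (4|7)=+1; sign (−1)^0·-1^0·+1^1 = +1.
(a,b)_13: α=0, u≡1; β=2, v≡8 (mod 13); (1|13)=+1, (8|13)=-1; sign (−1)^0·+1^2·-1^0 = +1.
(a,b)_11: α=1, u≡4; β=2, v≡4 (mod 11); (4|11)=+1, (4|11)=+1; sign (−1)^0·+1^2·+1^1 = +1.
(a,b)_3: α=1, u≡1; β=-2, v≡2 (mod 3); (1|3)=+1, (2|3)=-1; sign (−1)^0·+1^-2·-1^1 = -1.
(a,b)_∞: sgn(21945)=+, sgn(-19)=−, so +1.
(a,b)_19: α=1, u≡15; β=1, v≡12 (mod 19); (15|19)=-1, (12|19)=-1; sign (−1)^1·-1^1·-1^1 = -1.
(a,b)_2: α=0, β=-2; u≡1, v≡5 (mod 8); ε(u)ε(v)=0·0, αω(v)=0·1, βω(u)=-2·0; sum ≡ 0  ⇒  +1.
(a,b)_5: α=1, u≡4; β=0, v≡4 (mod 5); (4|5)=+1, (4|5)=+1; sign (−1)^0·+1^0·+1^1 = +1.
Ram(21945, -19) = {3, 19}; no ℚ_3-point on the conic.

[3, 19]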